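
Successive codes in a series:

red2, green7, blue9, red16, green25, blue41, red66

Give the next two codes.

For the colour, repeats red → green → blue: red, green, blue, red, green, blue, red → green → blue.
Second component: 2, 7, 9, 16, 25, 41, 66 → 107 → 173 (each term is the sum of the two before it).
So the next two codes are green107 and blue173.

green107 then blue173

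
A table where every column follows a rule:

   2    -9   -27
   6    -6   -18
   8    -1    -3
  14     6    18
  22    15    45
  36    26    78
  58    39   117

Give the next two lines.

First component: each term is the sum of the two before it; 2, 6, 8, 14, 22, 36, 58 → 94 → 152.
Second component: -9, -6, -1, 6, 15, 26, 39 → 54 → 71 (differences are 3, 5, 7, … (increasing by 2 each time)).
Third component goes -27, -18, -3, 18, 45, 78, 117 → 162 → 213 (always 3 × the second component).
Putting the parts together: 94  54  162 and then 152  71  213.

94  54  162; 152  71  213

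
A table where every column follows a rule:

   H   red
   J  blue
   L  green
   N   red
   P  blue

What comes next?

R  green

Letter goes H, J, L, N, P → R (letters move forward 2 places in the alphabet).
For the colour, repeats red → blue → green: red, blue, green, red, blue → green.
Combining the parts gives R  green.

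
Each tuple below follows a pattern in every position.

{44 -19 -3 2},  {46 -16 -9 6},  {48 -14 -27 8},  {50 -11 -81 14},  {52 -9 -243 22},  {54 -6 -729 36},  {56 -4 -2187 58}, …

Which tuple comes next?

First entry: 44, 46, 48, 50, 52, 54, 56 → 58 (+2 each step).
Second entry goes -19, -16, -14, -11, -9, -6, -4 → -1 (alternating steps +3, +2, +3, +2, …).
For the third entry, ×3 each step: -3, -9, -27, -81, -243, -729, -2187 → -6561.
Fourth entry goes 2, 6, 8, 14, 22, 36, 58 → 94 (each term is the sum of the two before it).
So the next tuple is {58 -1 -6561 94}.

{58 -1 -6561 94}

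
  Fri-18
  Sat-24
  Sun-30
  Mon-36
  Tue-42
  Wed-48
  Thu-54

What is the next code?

Fri-60

Day: runs through the weekdays Mon→Sun; Fri, Sat, Sun, Mon, Tue, Wed, Thu → Fri.
For the second component, +6 each step: 18, 24, 30, 36, 42, 48, 54 → 60.
So the next code is Fri-60.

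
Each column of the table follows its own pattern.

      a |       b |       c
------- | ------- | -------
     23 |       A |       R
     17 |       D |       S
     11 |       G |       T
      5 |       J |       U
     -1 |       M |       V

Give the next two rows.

-7  P  W; -13  S  X

Column a: −6 each step; 23, 17, 11, 5, -1 → -7 → -13.
Column b: letters move forward 3 places in the alphabet, so A, D, G, J, M → P → S.
Column c: letters move forward 1 place in the alphabet; R, S, T, U, V → W → X.
Putting the parts together: -7  P  W and then -13  S  X.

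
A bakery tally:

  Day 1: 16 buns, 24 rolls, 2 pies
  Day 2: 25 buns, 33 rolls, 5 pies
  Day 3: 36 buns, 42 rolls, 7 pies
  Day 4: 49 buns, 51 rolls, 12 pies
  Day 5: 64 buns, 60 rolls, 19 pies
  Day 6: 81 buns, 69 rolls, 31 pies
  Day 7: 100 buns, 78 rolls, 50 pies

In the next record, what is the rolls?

Rolls: 24, 33, 42, 51, 60, 69, 78 → 87 (+9 each step).

87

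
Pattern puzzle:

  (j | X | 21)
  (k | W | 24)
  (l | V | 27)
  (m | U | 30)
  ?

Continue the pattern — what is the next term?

(n | T | 33)

First letter goes j, k, l, m → n (letters move forward 1 place in the alphabet).
For the second letter, letters move back 1 place in the alphabet: X, W, V, U → T.
Third value: +3 each step, so 21, 24, 27, 30 → 33.
So the next term is (n | T | 33).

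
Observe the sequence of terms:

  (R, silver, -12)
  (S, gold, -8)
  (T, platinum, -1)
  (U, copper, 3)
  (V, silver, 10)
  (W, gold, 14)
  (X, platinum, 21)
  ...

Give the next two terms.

(Y, copper, 25), (Z, silver, 32)

Letter — letters move forward 1 place in the alphabet: R, S, T, U, V, W, X → Y → Z.
Metal — repeats silver → gold → platinum → copper: silver, gold, platinum, copper, silver, gold, platinum → copper → silver.
Third part: alternating steps +4, +7, +4, +7, …; -12, -8, -1, 3, 10, 14, 21 → 25 → 32.
So the next two terms are (Y, copper, 25) and (Z, silver, 32).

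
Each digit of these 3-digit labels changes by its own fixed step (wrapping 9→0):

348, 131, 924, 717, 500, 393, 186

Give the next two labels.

979 then 762

First digit goes 3, 1, 9, 7, 5, 3, 1 → 9 → 7 (−2 each step, mod 10).
Second digit goes 4, 3, 2, 1, 0, 9, 8 → 7 → 6 (−1 each step, mod 10).
Third digit — +3 each step, mod 10: 8, 1, 4, 7, 0, 3, 6 → 9 → 2.
Putting the parts together: 979 and then 762.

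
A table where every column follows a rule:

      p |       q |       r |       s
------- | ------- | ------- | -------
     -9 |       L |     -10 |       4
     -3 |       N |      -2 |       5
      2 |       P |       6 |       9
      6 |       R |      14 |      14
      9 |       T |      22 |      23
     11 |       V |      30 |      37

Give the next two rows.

12  X  38  60; 12  Z  46  97

Column p: -9, -3, 2, 6, 9, 11 → 12 → 12 (differences are 6, 5, 4, … (decreasing by 1 each time)).
Column q — letters move forward 2 places in the alphabet: L, N, P, R, T, V → X → Z.
Column r — +8 each step: -10, -2, 6, 14, 22, 30 → 38 → 46.
Column s goes 4, 5, 9, 14, 23, 37 → 60 → 97 (each term is the sum of the two before it).
Putting the parts together: 12  X  38  60 and then 12  Z  46  97.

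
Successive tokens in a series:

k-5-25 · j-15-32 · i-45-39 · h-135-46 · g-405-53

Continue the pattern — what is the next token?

Letter: k, j, i, h, g → f (letters move back 1 place in the alphabet).
Second component goes 5, 15, 45, 135, 405 → 1215 (×3 each step).
Third component: 25, 32, 39, 46, 53 → 60 (+7 each step).
Putting it together: f-1215-60.

f-1215-60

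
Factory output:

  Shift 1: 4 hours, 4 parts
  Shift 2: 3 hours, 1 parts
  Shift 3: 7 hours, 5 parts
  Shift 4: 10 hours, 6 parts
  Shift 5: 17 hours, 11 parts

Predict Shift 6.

Hours: 4, 3, 7, 10, 17 → 27 (each term is the sum of the two before it).
Parts — each term is the sum of the two before it: 4, 1, 5, 6, 11 → 17.
Putting it together: 27 hours, 17 parts.

27 hours, 17 parts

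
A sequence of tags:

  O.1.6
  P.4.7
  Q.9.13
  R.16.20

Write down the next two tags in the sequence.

Letter: letters move forward 1 place in the alphabet, so O, P, Q, R → S → T.
For the second component, perfect squares: 1², 2², 3², …: 1, 4, 9, 16 → 25 → 36.
For the third component, each term is the sum of the two before it: 6, 7, 13, 20 → 33 → 53.
Putting the parts together: S.25.33 and then T.36.53.

S.25.33 then T.36.53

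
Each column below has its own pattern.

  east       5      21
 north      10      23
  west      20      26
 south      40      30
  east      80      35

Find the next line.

Direction goes east, north, west, south, east → north (repeats east → north → west → south).
Second component: ×2 each step, so 5, 10, 20, 40, 80 → 160.
Third component: differences are 2, 3, 4, … (increasing by 1 each time), so 21, 23, 26, 30, 35 → 41.
So the next line is north  160  41.

north  160  41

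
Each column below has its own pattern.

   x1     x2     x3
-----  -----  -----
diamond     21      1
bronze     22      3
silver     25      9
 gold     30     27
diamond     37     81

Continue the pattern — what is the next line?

bronze  46  243

Column x1 goes diamond, bronze, silver, gold, diamond → bronze (repeats diamond → bronze → silver → gold).
Column x2 goes 21, 22, 25, 30, 37 → 46 (differences are 1, 3, 5, … (increasing by 2 each time)).
Column x3: ×3 each step; 1, 3, 9, 27, 81 → 243.
Putting it together: bronze  46  243.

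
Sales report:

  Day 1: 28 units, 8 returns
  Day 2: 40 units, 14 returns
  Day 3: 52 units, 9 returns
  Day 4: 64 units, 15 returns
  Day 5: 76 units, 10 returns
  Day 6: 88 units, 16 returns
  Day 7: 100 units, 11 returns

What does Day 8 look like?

112 units, 17 returns

Units: 28, 40, 52, 64, 76, 88, 100 → 112 (+12 each step).
Returns — alternating steps +6, −5, +6, −5, …: 8, 14, 9, 15, 10, 16, 11 → 17.
So the next line is 112 units, 17 returns.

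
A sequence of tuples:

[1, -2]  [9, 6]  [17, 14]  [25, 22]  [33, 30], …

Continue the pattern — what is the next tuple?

First part: +8 each step; 1, 9, 17, 25, 33 → 41.
Second part — always 3 less than the first part: -2, 6, 14, 22, 30 → 38.
Combining the parts gives [41, 38].

[41, 38]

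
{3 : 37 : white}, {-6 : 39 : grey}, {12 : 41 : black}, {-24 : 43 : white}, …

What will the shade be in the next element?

First part: ×(-2) each step; 3, -6, 12, -24 → 48.
For the second part, +2 each step: 37, 39, 41, 43 → 45.
Shade goes white, grey, black, white → grey (repeats white → grey → black).

grey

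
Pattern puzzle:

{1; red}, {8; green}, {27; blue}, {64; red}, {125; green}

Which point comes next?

For the first component, perfect cubes: 1³, 2³, 3³, …: 1, 8, 27, 64, 125 → 216.
Colour goes red, green, blue, red, green → blue (repeats red → green → blue).
Combining the parts gives {216; blue}.

{216; blue}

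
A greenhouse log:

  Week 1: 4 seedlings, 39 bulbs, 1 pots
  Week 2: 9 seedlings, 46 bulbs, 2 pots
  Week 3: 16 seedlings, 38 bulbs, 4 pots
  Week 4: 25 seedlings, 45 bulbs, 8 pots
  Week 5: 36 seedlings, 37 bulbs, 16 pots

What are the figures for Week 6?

49 seedlings, 44 bulbs, 32 pots

Seedlings: perfect squares: 2², 3², 4², …; 4, 9, 16, 25, 36 → 49.
Bulbs: alternating steps +7, −8, +7, −8, …; 39, 46, 38, 45, 37 → 44.
Pots: 1, 2, 4, 8, 16 → 32 (×2 each step).
Putting it together: 49 seedlings, 44 bulbs, 32 pots.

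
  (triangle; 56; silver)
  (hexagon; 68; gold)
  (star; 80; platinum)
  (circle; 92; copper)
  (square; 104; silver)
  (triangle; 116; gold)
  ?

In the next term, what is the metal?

platinum

Metal — repeats silver → gold → platinum → copper: silver, gold, platinum, copper, silver, gold → platinum.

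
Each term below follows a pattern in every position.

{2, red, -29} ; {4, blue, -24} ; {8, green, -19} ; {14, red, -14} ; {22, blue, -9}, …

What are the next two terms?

First coordinate goes 2, 4, 8, 14, 22 → 32 → 44 (differences are 2, 4, 6, … (increasing by 2 each time)).
For the colour, repeats red → blue → green: red, blue, green, red, blue → green → red.
Third coordinate goes -29, -24, -19, -14, -9 → -4 → 1 (+5 each step).
Putting the parts together: {32, green, -4} and then {44, red, 1}.

{32, green, -4}, {44, red, 1}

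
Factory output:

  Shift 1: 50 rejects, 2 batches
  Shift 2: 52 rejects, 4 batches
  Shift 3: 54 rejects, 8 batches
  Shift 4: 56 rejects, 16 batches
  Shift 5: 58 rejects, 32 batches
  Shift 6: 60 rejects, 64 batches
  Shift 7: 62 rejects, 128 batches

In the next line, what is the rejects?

64

Rejects: +2 each step, so 50, 52, 54, 56, 58, 60, 62 → 64.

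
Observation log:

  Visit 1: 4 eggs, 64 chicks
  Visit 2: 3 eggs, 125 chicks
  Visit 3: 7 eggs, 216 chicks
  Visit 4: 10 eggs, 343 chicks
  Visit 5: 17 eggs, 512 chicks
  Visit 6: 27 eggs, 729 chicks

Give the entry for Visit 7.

44 eggs, 1000 chicks

Eggs: each term is the sum of the two before it, so 4, 3, 7, 10, 17, 27 → 44.
Chicks: perfect cubes: 4³, 5³, 6³, …; 64, 125, 216, 343, 512, 729 → 1000.
Combining the parts gives 44 eggs, 1000 chicks.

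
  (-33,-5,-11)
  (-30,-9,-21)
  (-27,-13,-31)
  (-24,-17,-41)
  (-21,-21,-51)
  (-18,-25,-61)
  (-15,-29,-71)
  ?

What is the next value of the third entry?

Third entry goes -11, -21, -31, -41, -51, -61, -71 → -81 (−10 each step).

-81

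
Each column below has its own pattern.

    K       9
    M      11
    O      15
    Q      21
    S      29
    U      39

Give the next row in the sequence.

W  51

For the letter, letters move forward 2 places in the alphabet: K, M, O, Q, S, U → W.
Second component: differences are 2, 4, 6, … (increasing by 2 each time), so 9, 11, 15, 21, 29, 39 → 51.
So the next row is W  51.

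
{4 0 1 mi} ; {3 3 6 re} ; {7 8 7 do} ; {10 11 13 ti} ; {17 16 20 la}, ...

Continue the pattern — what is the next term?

{27 19 33 sol}

First value: 4, 3, 7, 10, 17 → 27 (each term is the sum of the two before it).
Second value: alternating steps +3, +5, +3, +5, …; 0, 3, 8, 11, 16 → 19.
Third value goes 1, 6, 7, 13, 20 → 33 (each term is the sum of the two before it).
For the note, runs backward through the solfège scale do→ti: mi, re, do, ti, la → sol.
Combining the parts gives {27 19 33 sol}.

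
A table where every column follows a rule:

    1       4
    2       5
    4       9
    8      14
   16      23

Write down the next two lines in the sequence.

32  37; 64  60

First component: ×2 each step, so 1, 2, 4, 8, 16 → 32 → 64.
Second component: 4, 5, 9, 14, 23 → 37 → 60 (each term is the sum of the two before it).
So the next two lines are 32  37 and 64  60.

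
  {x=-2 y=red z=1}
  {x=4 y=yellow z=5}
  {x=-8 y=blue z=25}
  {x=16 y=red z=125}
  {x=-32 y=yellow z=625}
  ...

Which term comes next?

X: ×(-2) each step; -2, 4, -8, 16, -32 → 64.
Y — repeats red → yellow → blue: red, yellow, blue, red, yellow → blue.
For the z, ×5 each step: 1, 5, 25, 125, 625 → 3125.
So the next term is {x=64 y=blue z=3125}.

{x=64 y=blue z=3125}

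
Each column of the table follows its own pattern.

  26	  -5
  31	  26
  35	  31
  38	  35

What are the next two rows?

40  38; 41  40

First component — differences are 5, 4, 3, … (decreasing by 1 each time): 26, 31, 35, 38 → 40 → 41.
Second component — always the previous value of the first component: -5, 26, 31, 35 → 38 → 40.
So the next two rows are 40  38 and 41  40.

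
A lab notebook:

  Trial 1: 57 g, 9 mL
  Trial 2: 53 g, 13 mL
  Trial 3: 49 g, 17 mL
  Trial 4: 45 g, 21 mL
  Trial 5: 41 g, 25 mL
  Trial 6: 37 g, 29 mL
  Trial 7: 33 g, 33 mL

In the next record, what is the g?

29

For the g, −4 each step: 57, 53, 49, 45, 41, 37, 33 → 29.
ML: 9, 13, 17, 21, 25, 29, 33 → 37 (together with the g always sums to 66).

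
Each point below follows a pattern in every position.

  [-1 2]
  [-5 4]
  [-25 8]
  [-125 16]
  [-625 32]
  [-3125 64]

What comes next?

[-15625 128]

First part — ×5 each step: -1, -5, -25, -125, -625, -3125 → -15625.
For the second part, ×2 each step: 2, 4, 8, 16, 32, 64 → 128.
Combining the parts gives [-15625 128].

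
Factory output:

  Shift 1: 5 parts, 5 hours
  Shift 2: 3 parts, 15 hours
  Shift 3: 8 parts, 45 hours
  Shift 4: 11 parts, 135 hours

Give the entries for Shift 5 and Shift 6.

19 parts, 405 hours; 30 parts, 1215 hours

Parts: 5, 3, 8, 11 → 19 → 30 (each term is the sum of the two before it).
Hours: 5, 15, 45, 135 → 405 → 1215 (×3 each step).
Putting the parts together: 19 parts, 405 hours and then 30 parts, 1215 hours.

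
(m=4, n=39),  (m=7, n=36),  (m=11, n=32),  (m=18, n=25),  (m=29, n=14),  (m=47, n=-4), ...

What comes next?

M: each term is the sum of the two before it; 4, 7, 11, 18, 29, 47 → 76.
For the n, together with the m always sums to 43: 39, 36, 32, 25, 14, -4 → -33.
Combining the parts gives (m=76, n=-33).

(m=76, n=-33)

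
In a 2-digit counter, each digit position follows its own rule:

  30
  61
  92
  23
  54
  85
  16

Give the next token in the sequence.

First digit: +3 each step, mod 10; 3, 6, 9, 2, 5, 8, 1 → 4.
Second digit: +1 each step, mod 10; 0, 1, 2, 3, 4, 5, 6 → 7.
Putting it together: 47.

47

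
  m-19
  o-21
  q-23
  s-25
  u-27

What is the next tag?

Letter goes m, o, q, s, u → w (letters move forward 2 places in the alphabet).
Second component — +2 each step: 19, 21, 23, 25, 27 → 29.
Putting it together: w-29.

w-29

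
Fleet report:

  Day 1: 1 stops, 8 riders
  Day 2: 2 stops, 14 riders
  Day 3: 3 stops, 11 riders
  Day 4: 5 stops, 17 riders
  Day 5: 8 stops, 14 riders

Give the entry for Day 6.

Stops: each term is the sum of the two before it; 1, 2, 3, 5, 8 → 13.
Riders goes 8, 14, 11, 17, 14 → 20 (alternating steps +6, −3, +6, −3, …).
Putting it together: 13 stops, 20 riders.

13 stops, 20 riders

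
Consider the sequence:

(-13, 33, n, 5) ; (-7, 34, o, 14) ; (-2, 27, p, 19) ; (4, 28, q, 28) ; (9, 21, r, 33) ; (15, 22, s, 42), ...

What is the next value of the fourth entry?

47

Fourth entry: 5, 14, 19, 28, 33, 42 → 47 (alternating steps +9, +5, +9, +5, …).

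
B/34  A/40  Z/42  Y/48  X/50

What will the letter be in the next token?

Letter: letters move back 1 place in the alphabet, wrapping A→Z; B, A, Z, Y, X → W.
Second component: alternating steps +6, +2, +6, +2, …; 34, 40, 42, 48, 50 → 56.

W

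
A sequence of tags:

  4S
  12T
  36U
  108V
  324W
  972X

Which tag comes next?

First component: ×3 each step, so 4, 12, 36, 108, 324, 972 → 2916.
Letter — letters move forward 1 place in the alphabet: S, T, U, V, W, X → Y.
Putting it together: 2916Y.

2916Y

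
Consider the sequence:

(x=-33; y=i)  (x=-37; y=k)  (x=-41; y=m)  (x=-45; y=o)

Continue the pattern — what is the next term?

X goes -33, -37, -41, -45 → -49 (−4 each step).
Y: letters move forward 2 places in the alphabet; i, k, m, o → q.
So the next term is (x=-49; y=q).

(x=-49; y=q)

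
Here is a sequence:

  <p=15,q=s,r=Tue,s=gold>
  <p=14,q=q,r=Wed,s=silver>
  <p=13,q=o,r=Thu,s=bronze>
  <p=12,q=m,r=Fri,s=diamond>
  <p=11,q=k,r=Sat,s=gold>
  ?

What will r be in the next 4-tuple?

Sun

R goes Tue, Wed, Thu, Fri, Sat → Sun (runs through the weekdays Mon→Sun).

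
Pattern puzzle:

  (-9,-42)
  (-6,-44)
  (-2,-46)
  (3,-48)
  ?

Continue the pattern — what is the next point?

(9,-50)

First part: -9, -6, -2, 3 → 9 (differences are 3, 4, 5, … (increasing by 1 each time)).
For the second part, −2 each step: -42, -44, -46, -48 → -50.
So the next point is (9,-50).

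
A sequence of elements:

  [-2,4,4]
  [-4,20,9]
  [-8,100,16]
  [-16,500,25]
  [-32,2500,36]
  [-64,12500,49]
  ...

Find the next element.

[-128,62500,64]

For the first coordinate, ×2 each step: -2, -4, -8, -16, -32, -64 → -128.
Second coordinate: ×5 each step, so 4, 20, 100, 500, 2500, 12500 → 62500.
For the third coordinate, perfect squares: 2², 3², 4², …: 4, 9, 16, 25, 36, 49 → 64.
So the next element is [-128,62500,64].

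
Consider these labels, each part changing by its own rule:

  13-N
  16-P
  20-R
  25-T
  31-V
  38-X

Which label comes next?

46-Z

First component — differences are 3, 4, 5, … (increasing by 1 each time): 13, 16, 20, 25, 31, 38 → 46.
Letter: N, P, R, T, V, X → Z (letters move forward 2 places in the alphabet).
So the next label is 46-Z.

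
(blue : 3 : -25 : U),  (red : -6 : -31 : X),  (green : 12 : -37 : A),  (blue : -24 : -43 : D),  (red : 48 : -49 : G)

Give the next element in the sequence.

Colour: repeats blue → red → green, so blue, red, green, blue, red → green.
Second part: 3, -6, 12, -24, 48 → -96 (×(-2) each step).
For the third part, −6 each step: -25, -31, -37, -43, -49 → -55.
Letter goes U, X, A, D, G → J (letters move forward 3 places in the alphabet, wrapping Z→A).
Combining the parts gives (green : -96 : -55 : J).

(green : -96 : -55 : J)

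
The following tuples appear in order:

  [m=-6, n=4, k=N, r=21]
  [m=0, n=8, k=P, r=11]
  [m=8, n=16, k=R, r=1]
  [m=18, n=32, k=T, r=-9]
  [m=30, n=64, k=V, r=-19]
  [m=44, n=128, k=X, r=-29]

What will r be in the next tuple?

R — −10 each step: 21, 11, 1, -9, -19, -29 → -39.

-39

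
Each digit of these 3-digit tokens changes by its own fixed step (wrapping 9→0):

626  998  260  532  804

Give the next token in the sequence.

First digit goes 6, 9, 2, 5, 8 → 1 (+3 each step, mod 10).
Second digit: −3 each step, mod 10, so 2, 9, 6, 3, 0 → 7.
For the third digit, +2 each step, mod 10: 6, 8, 0, 2, 4 → 6.
Putting it together: 176.

176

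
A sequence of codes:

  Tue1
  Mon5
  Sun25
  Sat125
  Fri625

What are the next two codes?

Thu3125, Wed15625

Day goes Tue, Mon, Sun, Sat, Fri → Thu → Wed (runs backward through the weekdays Mon→Sun).
Second component — ×5 each step: 1, 5, 25, 125, 625 → 3125 → 15625.
Putting the parts together: Thu3125 and then Wed15625.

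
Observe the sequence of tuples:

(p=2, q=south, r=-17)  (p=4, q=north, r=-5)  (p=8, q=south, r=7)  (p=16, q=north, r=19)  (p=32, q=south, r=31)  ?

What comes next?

P: 2, 4, 8, 16, 32 → 64 (×2 each step).
Q: south, north, south, north, south → north (alternates south ↔ north).
R: +12 each step, so -17, -5, 7, 19, 31 → 43.
So the next tuple is (p=64, q=north, r=43).

(p=64, q=north, r=43)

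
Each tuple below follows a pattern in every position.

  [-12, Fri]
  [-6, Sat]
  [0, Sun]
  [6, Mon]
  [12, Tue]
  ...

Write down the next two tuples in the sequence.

[18, Wed], [24, Thu]

First component — +6 each step: -12, -6, 0, 6, 12 → 18 → 24.
Day — runs through the weekdays Mon→Sun: Fri, Sat, Sun, Mon, Tue → Wed → Thu.
Putting the parts together: [18, Wed] and then [24, Thu].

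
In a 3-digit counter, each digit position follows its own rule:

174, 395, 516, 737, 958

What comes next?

First digit: +2 each step, mod 10; 1, 3, 5, 7, 9 → 1.
Second digit: 7, 9, 1, 3, 5 → 7 (+2 each step, mod 10).
Third digit goes 4, 5, 6, 7, 8 → 9 (+1 each step, mod 10).
Combining the parts gives 179.

179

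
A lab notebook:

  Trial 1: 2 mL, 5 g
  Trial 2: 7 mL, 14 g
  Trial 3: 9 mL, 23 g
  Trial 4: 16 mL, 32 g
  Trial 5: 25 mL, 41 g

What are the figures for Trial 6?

41 mL, 50 g

ML — each term is the sum of the two before it: 2, 7, 9, 16, 25 → 41.
G — +9 each step: 5, 14, 23, 32, 41 → 50.
Combining the parts gives 41 mL, 50 g.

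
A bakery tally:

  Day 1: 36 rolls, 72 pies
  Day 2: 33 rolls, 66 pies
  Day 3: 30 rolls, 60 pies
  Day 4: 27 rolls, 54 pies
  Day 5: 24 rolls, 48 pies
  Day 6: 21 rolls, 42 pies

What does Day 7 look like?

Rolls goes 36, 33, 30, 27, 24, 21 → 18 (−3 each step).
Pies: always 2 × the rolls, so 72, 66, 60, 54, 48, 42 → 36.
Combining the parts gives 18 rolls, 36 pies.

18 rolls, 36 pies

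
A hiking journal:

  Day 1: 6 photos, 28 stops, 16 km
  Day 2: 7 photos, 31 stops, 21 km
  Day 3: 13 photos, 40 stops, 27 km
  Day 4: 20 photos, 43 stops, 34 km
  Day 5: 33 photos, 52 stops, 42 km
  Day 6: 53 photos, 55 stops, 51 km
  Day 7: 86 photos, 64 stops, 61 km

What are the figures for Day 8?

139 photos, 67 stops, 72 km

Photos: each term is the sum of the two before it, so 6, 7, 13, 20, 33, 53, 86 → 139.
Stops: alternating steps +3, +9, +3, +9, …, so 28, 31, 40, 43, 52, 55, 64 → 67.
Km goes 16, 21, 27, 34, 42, 51, 61 → 72 (differences are 5, 6, 7, … (increasing by 1 each time)).
So the next line is 139 photos, 67 stops, 72 km.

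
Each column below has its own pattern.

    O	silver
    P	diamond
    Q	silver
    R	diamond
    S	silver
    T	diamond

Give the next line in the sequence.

Letter: letters move forward 1 place in the alphabet, so O, P, Q, R, S, T → U.
Rank: alternates silver ↔ diamond, so silver, diamond, silver, diamond, silver, diamond → silver.
Combining the parts gives U  silver.

U  silver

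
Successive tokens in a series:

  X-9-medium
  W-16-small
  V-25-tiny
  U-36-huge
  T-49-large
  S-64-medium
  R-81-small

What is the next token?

Letter: letters move back 1 place in the alphabet; X, W, V, U, T, S, R → Q.
Second component — perfect squares: 3², 4², 5², …: 9, 16, 25, 36, 49, 64, 81 → 100.
Size: repeats medium → small → tiny → huge → large, so medium, small, tiny, huge, large, medium, small → tiny.
Putting it together: Q-100-tiny.

Q-100-tiny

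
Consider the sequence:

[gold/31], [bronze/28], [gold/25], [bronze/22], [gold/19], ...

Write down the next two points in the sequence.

Rank: gold, bronze, gold, bronze, gold → bronze → gold (alternates gold ↔ bronze).
For the second entry, −3 each step: 31, 28, 25, 22, 19 → 16 → 13.
Putting the parts together: [bronze/16] and then [gold/13].

[bronze/16], [gold/13]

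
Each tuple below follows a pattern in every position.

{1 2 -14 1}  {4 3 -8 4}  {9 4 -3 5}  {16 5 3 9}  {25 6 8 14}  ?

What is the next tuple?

First coordinate: 1, 4, 9, 16, 25 → 36 (perfect squares: 1², 2², 3², …).
For the second coordinate, +1 each step: 2, 3, 4, 5, 6 → 7.
Third coordinate: alternating steps +6, +5, +6, +5, …, so -14, -8, -3, 3, 8 → 14.
Fourth coordinate: each term is the sum of the two before it; 1, 4, 5, 9, 14 → 23.
Putting it together: {36 7 14 23}.

{36 7 14 23}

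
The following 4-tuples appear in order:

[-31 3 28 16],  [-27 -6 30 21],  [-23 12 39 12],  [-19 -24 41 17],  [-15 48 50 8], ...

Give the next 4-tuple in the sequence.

First coordinate: +4 each step, so -31, -27, -23, -19, -15 → -11.
Second coordinate: ×(-2) each step; 3, -6, 12, -24, 48 → -96.
Third coordinate: alternating steps +2, +9, +2, +9, …; 28, 30, 39, 41, 50 → 52.
Fourth coordinate — alternating steps +5, −9, +5, −9, …: 16, 21, 12, 17, 8 → 13.
Combining the parts gives [-11 -96 52 13].

[-11 -96 52 13]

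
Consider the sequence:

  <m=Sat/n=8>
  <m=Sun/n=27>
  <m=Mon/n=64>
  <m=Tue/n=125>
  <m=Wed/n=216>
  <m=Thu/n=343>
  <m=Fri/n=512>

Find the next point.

M: runs through the weekdays Mon→Sun, so Sat, Sun, Mon, Tue, Wed, Thu, Fri → Sat.
N — perfect cubes: 2³, 3³, 4³, …: 8, 27, 64, 125, 216, 343, 512 → 729.
Putting it together: <m=Sat/n=729>.

<m=Sat/n=729>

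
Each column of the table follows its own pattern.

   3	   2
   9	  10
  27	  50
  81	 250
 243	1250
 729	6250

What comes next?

2187  31250

First component: ×3 each step, so 3, 9, 27, 81, 243, 729 → 2187.
Second component: ×5 each step, so 2, 10, 50, 250, 1250, 6250 → 31250.
Combining the parts gives 2187  31250.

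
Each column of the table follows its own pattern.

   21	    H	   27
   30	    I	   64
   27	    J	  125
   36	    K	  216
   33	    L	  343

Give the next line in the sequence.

42  M  512

First component goes 21, 30, 27, 36, 33 → 42 (alternating steps +9, −3, +9, −3, …).
For the letter, letters move forward 1 place in the alphabet: H, I, J, K, L → M.
Third component goes 27, 64, 125, 216, 343 → 512 (perfect cubes: 3³, 4³, 5³, …).
Combining the parts gives 42  M  512.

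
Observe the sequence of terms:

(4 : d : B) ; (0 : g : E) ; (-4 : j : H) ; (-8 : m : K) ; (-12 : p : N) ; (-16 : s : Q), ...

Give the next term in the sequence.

(-20 : v : T)

First value: 4, 0, -4, -8, -12, -16 → -20 (−4 each step).
First letter: letters move forward 3 places in the alphabet, so d, g, j, m, p, s → v.
For the second letter, letters move forward 3 places in the alphabet: B, E, H, K, N, Q → T.
Combining the parts gives (-20 : v : T).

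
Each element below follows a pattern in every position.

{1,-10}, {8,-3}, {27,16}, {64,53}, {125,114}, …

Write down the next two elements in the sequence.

{216,205}, {343,332}

First coordinate: perfect cubes: 1³, 2³, 3³, …; 1, 8, 27, 64, 125 → 216 → 343.
Second coordinate — always 11 less than the first coordinate: -10, -3, 16, 53, 114 → 205 → 332.
Putting the parts together: {216,205} and then {343,332}.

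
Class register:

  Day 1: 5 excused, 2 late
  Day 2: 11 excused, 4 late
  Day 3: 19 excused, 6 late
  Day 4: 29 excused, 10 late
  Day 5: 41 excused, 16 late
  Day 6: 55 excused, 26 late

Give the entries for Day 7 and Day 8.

71 excused, 42 late; 89 excused, 68 late

For the excused, differences are 6, 8, 10, … (increasing by 2 each time): 5, 11, 19, 29, 41, 55 → 71 → 89.
Late — each term is the sum of the two before it: 2, 4, 6, 10, 16, 26 → 42 → 68.
So the next two lines are 71 excused, 42 late and 89 excused, 68 late.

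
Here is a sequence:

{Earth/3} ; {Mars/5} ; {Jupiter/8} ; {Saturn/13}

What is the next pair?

Planet: Earth, Mars, Jupiter, Saturn → Uranus (runs through the planets Mercury→Neptune).
For the second slot, each term is the sum of the two before it: 3, 5, 8, 13 → 21.
Combining the parts gives {Uranus/21}.

{Uranus/21}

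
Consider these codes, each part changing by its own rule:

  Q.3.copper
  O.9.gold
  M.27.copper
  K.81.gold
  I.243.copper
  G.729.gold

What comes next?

Letter: letters move back 2 places in the alphabet, so Q, O, M, K, I, G → E.
For the second component, ×3 each step: 3, 9, 27, 81, 243, 729 → 2187.
Metal: copper, gold, copper, gold, copper, gold → copper (alternates copper ↔ gold).
So the next code is E.2187.copper.

E.2187.copper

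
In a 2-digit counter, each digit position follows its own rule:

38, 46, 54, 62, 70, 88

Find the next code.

96

First digit: +1 each step, mod 10, so 3, 4, 5, 6, 7, 8 → 9.
Second digit — −2 each step, mod 10: 8, 6, 4, 2, 0, 8 → 6.
So the next code is 96.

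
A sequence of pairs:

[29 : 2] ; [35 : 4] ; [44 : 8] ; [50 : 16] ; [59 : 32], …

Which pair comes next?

[65 : 64]

For the first coordinate, alternating steps +6, +9, +6, +9, …: 29, 35, 44, 50, 59 → 65.
Second coordinate: 2, 4, 8, 16, 32 → 64 (×2 each step).
Combining the parts gives [65 : 64].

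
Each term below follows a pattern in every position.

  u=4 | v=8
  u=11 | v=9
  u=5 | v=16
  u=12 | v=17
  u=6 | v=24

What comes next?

U — alternating steps +7, −6, +7, −6, …: 4, 11, 5, 12, 6 → 13.
V: alternating steps +1, +7, +1, +7, …; 8, 9, 16, 17, 24 → 25.
Putting it together: u=13 | v=25.

u=13 | v=25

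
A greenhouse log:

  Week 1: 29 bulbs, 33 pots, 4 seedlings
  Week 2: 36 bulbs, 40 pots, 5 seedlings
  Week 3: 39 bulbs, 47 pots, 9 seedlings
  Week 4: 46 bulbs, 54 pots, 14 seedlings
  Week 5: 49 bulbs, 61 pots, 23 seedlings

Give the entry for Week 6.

56 bulbs, 68 pots, 37 seedlings

Bulbs: alternating steps +7, +3, +7, +3, …; 29, 36, 39, 46, 49 → 56.
For the pots, +7 each step: 33, 40, 47, 54, 61 → 68.
Seedlings goes 4, 5, 9, 14, 23 → 37 (each term is the sum of the two before it).
Combining the parts gives 56 bulbs, 68 pots, 37 seedlings.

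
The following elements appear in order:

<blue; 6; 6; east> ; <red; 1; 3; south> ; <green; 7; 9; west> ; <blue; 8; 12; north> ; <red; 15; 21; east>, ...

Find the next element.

Colour: repeats blue → red → green, so blue, red, green, blue, red → green.
Second coordinate: 6, 1, 7, 8, 15 → 23 (each term is the sum of the two before it).
Third coordinate: each term is the sum of the two before it, so 6, 3, 9, 12, 21 → 33.
Direction: repeats east → south → west → north; east, south, west, north, east → south.
Putting it together: <green; 23; 33; south>.

<green; 23; 33; south>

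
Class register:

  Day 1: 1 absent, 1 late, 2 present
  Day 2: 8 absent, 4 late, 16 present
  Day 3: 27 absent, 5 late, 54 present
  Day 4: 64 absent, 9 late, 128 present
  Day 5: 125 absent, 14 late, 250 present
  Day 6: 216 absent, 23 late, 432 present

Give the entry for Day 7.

343 absent, 37 late, 686 present

Absent goes 1, 8, 27, 64, 125, 216 → 343 (perfect cubes: 1³, 2³, 3³, …).
For the late, each term is the sum of the two before it: 1, 4, 5, 9, 14, 23 → 37.
Present — always 2 × the absent: 2, 16, 54, 128, 250, 432 → 686.
Putting it together: 343 absent, 37 late, 686 present.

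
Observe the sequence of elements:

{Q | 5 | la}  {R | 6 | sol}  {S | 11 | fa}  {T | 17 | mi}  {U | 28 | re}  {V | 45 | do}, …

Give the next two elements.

Letter: letters move forward 1 place in the alphabet, so Q, R, S, T, U, V → W → X.
Second component: each term is the sum of the two before it, so 5, 6, 11, 17, 28, 45 → 73 → 118.
Note: runs backward through the solfège scale do→ti; la, sol, fa, mi, re, do → ti → la.
Putting the parts together: {W | 73 | ti} and then {X | 118 | la}.

{W | 73 | ti}, {X | 118 | la}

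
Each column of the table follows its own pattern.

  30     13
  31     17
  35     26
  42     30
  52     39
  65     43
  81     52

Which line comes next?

100  56

First component: 30, 31, 35, 42, 52, 65, 81 → 100 (differences are 1, 4, 7, … (increasing by 3 each time)).
Second component: alternating steps +4, +9, +4, +9, …; 13, 17, 26, 30, 39, 43, 52 → 56.
Combining the parts gives 100  56.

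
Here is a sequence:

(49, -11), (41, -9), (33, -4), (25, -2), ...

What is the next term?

For the first value, −8 each step: 49, 41, 33, 25 → 17.
Second value — alternating steps +2, +5, +2, +5, …: -11, -9, -4, -2 → 3.
So the next term is (17, 3).

(17, 3)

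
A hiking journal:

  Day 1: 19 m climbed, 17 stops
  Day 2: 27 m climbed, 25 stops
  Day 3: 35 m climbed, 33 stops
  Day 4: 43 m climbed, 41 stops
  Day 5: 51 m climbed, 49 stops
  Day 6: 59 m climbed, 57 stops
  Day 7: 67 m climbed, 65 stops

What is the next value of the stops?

73

M climbed: 19, 27, 35, 43, 51, 59, 67 → 75 (+8 each step).
Stops goes 17, 25, 33, 41, 49, 57, 65 → 73 (always 2 less than the m climbed).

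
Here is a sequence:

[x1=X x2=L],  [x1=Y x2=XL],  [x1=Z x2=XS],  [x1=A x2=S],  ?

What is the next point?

[x1=B x2=M]

X1: letters move forward 1 place in the alphabet, wrapping Z→A; X, Y, Z, A → B.
X2: runs through clothing sizes XS→XL, so L, XL, XS, S → M.
Combining the parts gives [x1=B x2=M].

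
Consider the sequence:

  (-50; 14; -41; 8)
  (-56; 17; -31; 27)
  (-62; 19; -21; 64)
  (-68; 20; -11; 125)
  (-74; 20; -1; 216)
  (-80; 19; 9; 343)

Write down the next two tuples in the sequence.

(-86; 17; 19; 512), (-92; 14; 29; 729)

First part: −6 each step, so -50, -56, -62, -68, -74, -80 → -86 → -92.
Second part — differences are 3, 2, 1, … (decreasing by 1 each time): 14, 17, 19, 20, 20, 19 → 17 → 14.
For the third part, +10 each step: -41, -31, -21, -11, -1, 9 → 19 → 29.
Fourth part: perfect cubes: 2³, 3³, 4³, …; 8, 27, 64, 125, 216, 343 → 512 → 729.
Putting the parts together: (-86; 17; 19; 512) and then (-92; 14; 29; 729).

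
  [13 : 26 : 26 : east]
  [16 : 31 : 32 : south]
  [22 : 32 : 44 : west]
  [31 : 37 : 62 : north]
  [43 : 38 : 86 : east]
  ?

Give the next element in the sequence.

[58 : 43 : 116 : south]

First part: differences are 3, 6, 9, … (increasing by 3 each time); 13, 16, 22, 31, 43 → 58.
Second part: alternating steps +5, +1, +5, +1, …, so 26, 31, 32, 37, 38 → 43.
Third part: always 2 × the first part; 26, 32, 44, 62, 86 → 116.
Direction: repeats east → south → west → north; east, south, west, north, east → south.
Putting it together: [58 : 43 : 116 : south].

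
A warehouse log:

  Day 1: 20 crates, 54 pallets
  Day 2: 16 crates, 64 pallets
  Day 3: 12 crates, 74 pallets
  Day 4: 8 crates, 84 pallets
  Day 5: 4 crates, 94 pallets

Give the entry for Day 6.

For the crates, −4 each step: 20, 16, 12, 8, 4 → 0.
Pallets goes 54, 64, 74, 84, 94 → 104 (+10 each step).
Combining the parts gives 0 crates, 104 pallets.

0 crates, 104 pallets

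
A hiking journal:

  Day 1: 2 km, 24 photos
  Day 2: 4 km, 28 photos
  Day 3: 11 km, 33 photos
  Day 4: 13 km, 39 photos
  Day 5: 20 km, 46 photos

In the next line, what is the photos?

For the km, alternating steps +2, +7, +2, +7, …: 2, 4, 11, 13, 20 → 22.
Photos: differences are 4, 5, 6, … (increasing by 1 each time), so 24, 28, 33, 39, 46 → 54.

54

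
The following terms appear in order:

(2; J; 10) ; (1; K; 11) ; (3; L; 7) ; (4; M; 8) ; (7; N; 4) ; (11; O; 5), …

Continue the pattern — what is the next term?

(18; P; 1)

For the first slot, each term is the sum of the two before it: 2, 1, 3, 4, 7, 11 → 18.
Letter: J, K, L, M, N, O → P (letters move forward 1 place in the alphabet).
Third slot goes 10, 11, 7, 8, 4, 5 → 1 (alternating steps +1, −4, +1, −4, …).
Putting it together: (18; P; 1).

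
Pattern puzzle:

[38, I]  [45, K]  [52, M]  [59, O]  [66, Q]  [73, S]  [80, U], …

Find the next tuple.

First slot: 38, 45, 52, 59, 66, 73, 80 → 87 (+7 each step).
Letter: I, K, M, O, Q, S, U → W (letters move forward 2 places in the alphabet).
Combining the parts gives [87, W].

[87, W]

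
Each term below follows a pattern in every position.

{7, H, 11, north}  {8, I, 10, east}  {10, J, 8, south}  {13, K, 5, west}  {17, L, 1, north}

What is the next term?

{22, M, -4, east}

First slot — differences are 1, 2, 3, … (increasing by 1 each time): 7, 8, 10, 13, 17 → 22.
Letter goes H, I, J, K, L → M (letters move forward 1 place in the alphabet).
Third slot: together with the first slot always sums to 18, so 11, 10, 8, 5, 1 → -4.
For the direction, repeats north → east → south → west: north, east, south, west, north → east.
Putting it together: {22, M, -4, east}.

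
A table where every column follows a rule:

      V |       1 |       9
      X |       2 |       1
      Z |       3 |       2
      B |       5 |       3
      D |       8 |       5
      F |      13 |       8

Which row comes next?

H  21  13

Letter goes V, X, Z, B, D, F → H (letters move forward 2 places in the alphabet, wrapping Z→A).
Second component goes 1, 2, 3, 5, 8, 13 → 21 (each term is the sum of the two before it).
Third component: always the previous value of the second component, so 9, 1, 2, 3, 5, 8 → 13.
Combining the parts gives H  21  13.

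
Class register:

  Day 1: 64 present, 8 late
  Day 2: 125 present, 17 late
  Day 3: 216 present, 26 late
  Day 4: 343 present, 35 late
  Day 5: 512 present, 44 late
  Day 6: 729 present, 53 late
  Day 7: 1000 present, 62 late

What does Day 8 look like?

Present: perfect cubes: 4³, 5³, 6³, …; 64, 125, 216, 343, 512, 729, 1000 → 1331.
For the late, +9 each step: 8, 17, 26, 35, 44, 53, 62 → 71.
Combining the parts gives 1331 present, 71 late.

1331 present, 71 late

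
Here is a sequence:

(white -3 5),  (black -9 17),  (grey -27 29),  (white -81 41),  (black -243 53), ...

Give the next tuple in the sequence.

Shade goes white, black, grey, white, black → grey (repeats white → black → grey).
For the second component, ×3 each step: -3, -9, -27, -81, -243 → -729.
Third component: +12 each step, so 5, 17, 29, 41, 53 → 65.
So the next tuple is (grey -729 65).

(grey -729 65)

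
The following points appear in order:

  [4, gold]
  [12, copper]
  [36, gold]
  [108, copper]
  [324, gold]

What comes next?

For the first coordinate, ×3 each step: 4, 12, 36, 108, 324 → 972.
Metal: gold, copper, gold, copper, gold → copper (alternates gold ↔ copper).
Combining the parts gives [972, copper].

[972, copper]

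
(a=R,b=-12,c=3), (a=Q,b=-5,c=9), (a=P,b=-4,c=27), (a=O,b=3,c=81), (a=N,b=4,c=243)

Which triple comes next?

(a=M,b=11,c=729)

A goes R, Q, P, O, N → M (letters move back 1 place in the alphabet).
B goes -12, -5, -4, 3, 4 → 11 (alternating steps +7, +1, +7, +1, …).
C: ×3 each step, so 3, 9, 27, 81, 243 → 729.
Combining the parts gives (a=M,b=11,c=729).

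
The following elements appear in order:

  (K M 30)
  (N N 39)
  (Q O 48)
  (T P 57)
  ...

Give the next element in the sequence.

First letter — letters move forward 3 places in the alphabet: K, N, Q, T → W.
Second letter: letters move forward 1 place in the alphabet, so M, N, O, P → Q.
Third entry: +9 each step, so 30, 39, 48, 57 → 66.
Combining the parts gives (W Q 66).

(W Q 66)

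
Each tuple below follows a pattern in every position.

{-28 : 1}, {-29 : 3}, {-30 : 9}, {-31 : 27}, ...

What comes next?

{-32 : 81}

First value: −1 each step; -28, -29, -30, -31 → -32.
Second value goes 1, 3, 9, 27 → 81 (×3 each step).
Combining the parts gives {-32 : 81}.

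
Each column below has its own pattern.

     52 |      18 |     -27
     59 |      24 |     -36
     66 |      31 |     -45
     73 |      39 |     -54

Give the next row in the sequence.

80  48  -63

First component: +7 each step; 52, 59, 66, 73 → 80.
Second component: 18, 24, 31, 39 → 48 (differences are 6, 7, 8, … (increasing by 1 each time)).
For the third component, −9 each step: -27, -36, -45, -54 → -63.
Combining the parts gives 80  48  -63.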